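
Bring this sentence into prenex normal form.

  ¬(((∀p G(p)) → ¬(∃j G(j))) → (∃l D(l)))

First replace A → B with ¬A ∨ B.
  ¬(¬(¬(∀p G(p)) ∨ ¬(∃j G(j))) ∨ (∃l D(l)))
Push ¬ through the quantifiers and connectives to reach negation normal form:
  ((∃p ¬G(p)) ∨ (∀j ¬G(j))) ∧ (∀l ¬D(l))
Pull the quantifiers to the front (each side's bound variable is not free in the other side):
  ∃p ∀j ∀l ((¬G(p) ∨ ¬G(j)) ∧ ¬D(l))

∃p ∀j ∀l ((¬G(p) ∨ ¬G(j)) ∧ ¬D(l))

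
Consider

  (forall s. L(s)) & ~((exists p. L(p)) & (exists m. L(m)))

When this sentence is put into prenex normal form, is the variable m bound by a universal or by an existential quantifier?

universal

Drive negations inward (¬∀x A ≡ ∃x ¬A, ¬∃x A ≡ ∀x ¬A, De Morgan for ∧/∨):
  (forall s. L(s)) & ((forall p. ~L(p)) | (forall m. ~L(m)))
Pull the quantifiers to the front (each side's bound variable is not free in the other side):
  forall s. forall p. forall m. (L(s) & (~L(p) | ~L(m)))
The quantifier exists m sits under an odd number of negations, so it flips to forall m.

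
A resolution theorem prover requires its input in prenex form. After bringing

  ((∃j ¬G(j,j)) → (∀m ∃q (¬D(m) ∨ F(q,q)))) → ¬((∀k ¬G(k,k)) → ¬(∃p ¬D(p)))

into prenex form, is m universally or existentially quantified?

existential

Rewrite implications/biconditionals: A → B as ¬A ∨ B.
  ¬(¬(∃j ¬G(j,j)) ∨ (∀m ∃q (¬D(m) ∨ F(q,q)))) ∨ ¬(¬(∀k ¬G(k,k)) ∨ ¬(∃p ¬D(p)))
Move each ¬ inward, flipping quantifiers it crosses:
  (∃j ¬G(j,j)) ∧ (∃m ∀q (D(m) ∧ ¬F(q,q))) ∨ (∀k ¬G(k,k)) ∧ (∃p ¬D(p))
All bound variables are already distinct, so no renaming is needed.
Extract every quantifier outward, since the variables are now distinct and don't occur free across branches:
  ∃j ∃m ∀q ∀k ∃p (¬G(j,j) ∧ D(m) ∧ ¬F(q,q) ∨ ¬G(k,k) ∧ ¬D(p))
The quantifier ∀m sits under an odd number of negations (counting the antecedent side of each →), so it flips to ∃m.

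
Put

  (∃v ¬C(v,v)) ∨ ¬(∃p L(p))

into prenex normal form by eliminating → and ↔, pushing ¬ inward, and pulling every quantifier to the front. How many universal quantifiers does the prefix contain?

Push ¬ through the quantifiers and connectives to reach negation normal form:
  (∃v ¬C(v,v)) ∨ (∀p ¬L(p))
All bound variables are already distinct, so no renaming is needed.
Extract every quantifier outward, since the variables are now distinct and don't occur free across branches:
  ∃v ∀p (¬C(v,v) ∨ ¬L(p))
The prefix is ∃v ∀p: 1 universal, 1 existential.

1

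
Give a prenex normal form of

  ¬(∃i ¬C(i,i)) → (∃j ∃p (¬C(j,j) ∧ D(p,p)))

Eliminate → and ↔ using ¬ and ∨.
  ¬¬(∃i ¬C(i,i)) ∨ (∃j ∃p (¬C(j,j) ∧ D(p,p)))
Drive negations inward (¬∀x A ≡ ∃x ¬A, ¬∃x A ≡ ∀x ¬A, De Morgan for ∧/∨):
  (∃i ¬C(i,i)) ∨ (∃j ∃p (¬C(j,j) ∧ D(p,p)))
All bound variables are already distinct, so no renaming is needed.
Pull the quantifiers to the front (each side's bound variable is not free in the other side):
  ∃i ∃j ∃p (¬C(i,i) ∨ ¬C(j,j) ∧ D(p,p))

∃i ∃j ∃p (¬C(i,i) ∨ ¬C(j,j) ∧ D(p,p))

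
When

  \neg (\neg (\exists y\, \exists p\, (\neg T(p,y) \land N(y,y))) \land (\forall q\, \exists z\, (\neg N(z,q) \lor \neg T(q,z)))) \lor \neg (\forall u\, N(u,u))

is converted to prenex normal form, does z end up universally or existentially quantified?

Push ¬ through the quantifiers and connectives to reach negation normal form:
  (\exists y\, \exists p\, (\neg T(p,y) \land N(y,y))) \lor (\exists q\, \forall z\, (N(z,q) \land T(q,z))) \lor (\exists u\, \neg N(u,u))
All bound variables are already distinct, so no renaming is needed.
Extract every quantifier outward, since the variables are now distinct and don't occur free across branches:
  \exists y\, \exists p\, \exists q\, \forall z\, \exists u\, (\neg T(p,y) \land N(y,y) \lor N(z,q) \land T(q,z) \lor \neg N(u,u))
The quantifier \exists z sits under an odd number of negations, so it flips to \forall z.

universal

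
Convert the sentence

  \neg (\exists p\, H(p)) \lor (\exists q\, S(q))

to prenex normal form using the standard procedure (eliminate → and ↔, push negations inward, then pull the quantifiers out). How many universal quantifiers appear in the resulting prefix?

Push ¬ through the quantifiers and connectives to reach negation normal form:
  (\forall p\, \neg H(p)) \lor (\exists q\, S(q))
All bound variables are already distinct, so no renaming is needed.
Pull the quantifiers to the front (each side's bound variable is not free in the other side):
  \forall p\, \exists q\, (\neg H(p) \lor S(q))
The prefix is \forall p \exists q: 1 universal, 1 existential.

1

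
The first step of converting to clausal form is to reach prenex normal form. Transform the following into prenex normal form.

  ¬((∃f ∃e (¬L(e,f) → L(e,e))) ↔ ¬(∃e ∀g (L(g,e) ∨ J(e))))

∃f ∃e ∃r ∀g ∀q ∃p ∀u1 ∀a ((L(e,f) ∨ L(e,e)) ∧ (L(g,r) ∨ J(r)) ∨ ¬L(p,q) ∧ ¬J(q) ∧ ¬L(a,u1) ∧ ¬L(a,a))

Rewrite implications/biconditionals: A → B as ¬A ∨ B; A ↔ B as (¬A ∨ B) ∧ (¬B ∨ A).
  ¬((¬(∃f ∃e (¬¬L(e,f) ∨ L(e,e))) ∨ ¬(∃e ∀g (L(g,e) ∨ J(e)))) ∧ (¬¬(∃e ∀g (L(g,e) ∨ J(e))) ∨ (∃f ∃e (¬¬L(e,f) ∨ L(e,e)))))
Drive negations inward (¬∀x A ≡ ∃x ¬A, ¬∃x A ≡ ∀x ¬A, De Morgan for ∧/∨):
  (∃f ∃e (L(e,f) ∨ L(e,e))) ∧ (∃e ∀g (L(g,e) ∨ J(e))) ∨ (∀e ∃g (¬L(g,e) ∧ ¬J(e))) ∧ (∀f ∀e (¬L(e,f) ∧ ¬L(e,e)))
Standardize variables apart so no two quantifiers bind the same name: e↦r, e↦q, g↦p, f↦u1, e↦a.
  (∃f ∃e (L(e,f) ∨ L(e,e))) ∧ (∃r ∀g (L(g,r) ∨ J(r))) ∨ (∀q ∃p (¬L(p,q) ∧ ¬J(q))) ∧ (∀u1 ∀a (¬L(a,u1) ∧ ¬L(a,a)))
Extract every quantifier outward, since the variables are now distinct and don't occur free across branches:
  ∃f ∃e ∃r ∀g ∀q ∃p ∀u1 ∀a ((L(e,f) ∨ L(e,e)) ∧ (L(g,r) ∨ J(r)) ∨ ¬L(p,q) ∧ ¬J(q) ∧ ¬L(a,u1) ∧ ¬L(a,a))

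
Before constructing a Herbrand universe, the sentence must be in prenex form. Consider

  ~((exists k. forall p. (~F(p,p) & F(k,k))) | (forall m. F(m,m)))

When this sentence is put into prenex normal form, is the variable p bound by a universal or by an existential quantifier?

Move each ¬ inward, flipping quantifiers it crosses:
  (forall k. exists p. (F(p,p) | ~F(k,k))) & (exists m. ~F(m,m))
Pull the quantifiers to the front (each side's bound variable is not free in the other side):
  forall k. exists p. exists m. ((F(p,p) | ~F(k,k)) & ~F(m,m))
The quantifier forall p sits under an odd number of negations, so it flips to exists p.

existential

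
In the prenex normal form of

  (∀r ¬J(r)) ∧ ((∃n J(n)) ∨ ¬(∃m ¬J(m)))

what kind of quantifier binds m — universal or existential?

universal

Drive negations inward (¬∀x A ≡ ∃x ¬A, ¬∃x A ≡ ∀x ¬A, De Morgan for ∧/∨):
  (∀r ¬J(r)) ∧ ((∃n J(n)) ∨ (∀m J(m)))
Finally move all quantifiers to the prefix:
  ∀r ∃n ∀m (¬J(r) ∧ (J(n) ∨ J(m)))
The quantifier ∃m sits under an odd number of negations, so it flips to ∀m.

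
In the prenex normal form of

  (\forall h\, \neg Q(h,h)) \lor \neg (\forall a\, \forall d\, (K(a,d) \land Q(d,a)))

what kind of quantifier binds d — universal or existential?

existential

Push ¬ through the quantifiers and connectives to reach negation normal form:
  (\forall h\, \neg Q(h,h)) \lor (\exists a\, \exists d\, (\neg K(a,d) \lor \neg Q(d,a)))
All bound variables are already distinct, so no renaming is needed.
Finally move all quantifiers to the prefix:
  \forall h\, \exists a\, \exists d\, (\neg Q(h,h) \lor \neg K(a,d) \lor \neg Q(d,a))
The quantifier \forall d sits under an odd number of negations, so it flips to \exists d.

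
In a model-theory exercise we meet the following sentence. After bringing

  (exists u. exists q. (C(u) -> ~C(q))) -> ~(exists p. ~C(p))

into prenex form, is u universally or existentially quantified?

Eliminate → and ↔ using ¬ and ∨.
  ~(exists u. exists q. (~C(u) | ~C(q))) | ~(exists p. ~C(p))
Push ¬ through the quantifiers and connectives to reach negation normal form:
  (forall u. forall q. (C(u) & C(q))) | (forall p. C(p))
All bound variables are already distinct, so no renaming is needed.
Pull the quantifiers to the front (each side's bound variable is not free in the other side):
  forall u. forall q. forall p. (C(u) & C(q) | C(p))
The quantifier exists u sits under an odd number of negations (counting the antecedent side of each →), so it flips to forall u.

universal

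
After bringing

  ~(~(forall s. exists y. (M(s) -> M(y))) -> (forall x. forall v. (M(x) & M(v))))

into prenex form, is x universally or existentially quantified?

existential

Eliminate → and ↔ using ¬ and ∨.
  ~(~~(forall s. exists y. (~M(s) | M(y))) | (forall x. forall v. (M(x) & M(v))))
Push ¬ through the quantifiers and connectives to reach negation normal form:
  (exists s. forall y. (M(s) & ~M(y))) & (exists x. exists v. (~M(x) | ~M(v)))
Finally move all quantifiers to the prefix:
  exists s. forall y. exists x. exists v. (M(s) & ~M(y) & (~M(x) | ~M(v)))
The quantifier forall x sits under an odd number of negations (counting the antecedent side of each →), so it flips to exists x.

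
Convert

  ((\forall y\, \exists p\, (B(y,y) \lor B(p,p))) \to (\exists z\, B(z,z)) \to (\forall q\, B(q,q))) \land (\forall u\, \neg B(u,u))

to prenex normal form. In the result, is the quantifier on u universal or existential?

universal

Rewrite implications/biconditionals: A → B as ¬A ∨ B.
  (\neg (\forall y\, \exists p\, (B(y,y) \lor B(p,p))) \lor \neg (\exists z\, B(z,z)) \lor (\forall q\, B(q,q))) \land (\forall u\, \neg B(u,u))
Drive negations inward (¬∀x A ≡ ∃x ¬A, ¬∃x A ≡ ∀x ¬A, De Morgan for ∧/∨):
  ((\exists y\, \forall p\, (\neg B(y,y) \land \neg B(p,p))) \lor (\forall z\, \neg B(z,z)) \lor (\forall q\, B(q,q))) \land (\forall u\, \neg B(u,u))
All bound variables are already distinct, so no renaming is needed.
Pull the quantifiers to the front (each side's bound variable is not free in the other side):
  \exists y\, \forall p\, \forall z\, \forall q\, \forall u\, ((\neg B(y,y) \land \neg B(p,p) \lor \neg B(z,z) \lor B(q,q)) \land \neg B(u,u))
The quantifier \forall u sits under an even number of negations (counting the antecedent side of each →), so it remains universal.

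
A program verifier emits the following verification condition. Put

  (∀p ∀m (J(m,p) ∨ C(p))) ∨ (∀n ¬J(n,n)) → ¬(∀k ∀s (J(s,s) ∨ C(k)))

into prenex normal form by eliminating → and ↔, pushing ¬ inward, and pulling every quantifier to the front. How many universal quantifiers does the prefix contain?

Rewrite implications/biconditionals: A → B as ¬A ∨ B.
  ¬((∀p ∀m (J(m,p) ∨ C(p))) ∨ (∀n ¬J(n,n))) ∨ ¬(∀k ∀s (J(s,s) ∨ C(k)))
Drive negations inward (¬∀x A ≡ ∃x ¬A, ¬∃x A ≡ ∀x ¬A, De Morgan for ∧/∨):
  (∃p ∃m (¬J(m,p) ∧ ¬C(p))) ∧ (∃n J(n,n)) ∨ (∃k ∃s (¬J(s,s) ∧ ¬C(k)))
All bound variables are already distinct, so no renaming is needed.
Pull the quantifiers to the front (each side's bound variable is not free in the other side):
  ∃p ∃m ∃n ∃k ∃s (¬J(m,p) ∧ ¬C(p) ∧ J(n,n) ∨ ¬J(s,s) ∧ ¬C(k))
The prefix is ∃p ∃m ∃n ∃k ∃s: 0 universal, 5 existential.

0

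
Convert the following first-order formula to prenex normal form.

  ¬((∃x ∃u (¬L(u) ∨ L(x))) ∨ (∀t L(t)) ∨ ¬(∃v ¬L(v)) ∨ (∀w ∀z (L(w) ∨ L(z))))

∀x ∀u ∃t ∃v ∃w ∃z (L(u) ∧ ¬L(x) ∧ ¬L(t) ∧ ¬L(v) ∧ ¬L(w) ∧ ¬L(z))

Move each ¬ inward, flipping quantifiers it crosses:
  (∀x ∀u (L(u) ∧ ¬L(x))) ∧ (∃t ¬L(t)) ∧ (∃v ¬L(v)) ∧ (∃w ∃z (¬L(w) ∧ ¬L(z)))
Pull the quantifiers to the front (each side's bound variable is not free in the other side):
  ∀x ∀u ∃t ∃v ∃w ∃z (L(u) ∧ ¬L(x) ∧ ¬L(t) ∧ ¬L(v) ∧ ¬L(w) ∧ ¬L(z))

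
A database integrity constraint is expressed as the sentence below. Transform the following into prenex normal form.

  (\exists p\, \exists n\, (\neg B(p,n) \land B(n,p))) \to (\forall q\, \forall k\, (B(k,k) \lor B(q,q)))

Rewrite implications/biconditionals: A → B as ¬A ∨ B.
  \neg (\exists p\, \exists n\, (\neg B(p,n) \land B(n,p))) \lor (\forall q\, \forall k\, (B(k,k) \lor B(q,q)))
Move each ¬ inward, flipping quantifiers it crosses:
  (\forall p\, \forall n\, (B(p,n) \lor \neg B(n,p))) \lor (\forall q\, \forall k\, (B(k,k) \lor B(q,q)))
Pull the quantifiers to the front (each side's bound variable is not free in the other side):
  \forall p\, \forall n\, \forall q\, \forall k\, (B(p,n) \lor \neg B(n,p) \lor B(k,k) \lor B(q,q))

\forall p\, \forall n\, \forall q\, \forall k\, (B(p,n) \lor \neg B(n,p) \lor B(k,k) \lor B(q,q))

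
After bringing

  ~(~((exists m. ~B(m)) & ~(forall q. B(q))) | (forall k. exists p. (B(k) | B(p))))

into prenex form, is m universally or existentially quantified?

existential

Drive negations inward (¬∀x A ≡ ∃x ¬A, ¬∃x A ≡ ∀x ¬A, De Morgan for ∧/∨):
  (exists m. ~B(m)) & (exists q. ~B(q)) & (exists k. forall p. (~B(k) & ~B(p)))
Extract every quantifier outward, since the variables are now distinct and don't occur free across branches:
  exists m. exists q. exists k. forall p. (~B(m) & ~B(q) & ~B(k) & ~B(p))
The quantifier exists m sits under an even number of negations, so it remains existential.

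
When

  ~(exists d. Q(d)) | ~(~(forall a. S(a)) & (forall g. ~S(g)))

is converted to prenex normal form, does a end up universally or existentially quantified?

Move each ¬ inward, flipping quantifiers it crosses:
  (forall d. ~Q(d)) | (forall a. S(a)) | (exists g. S(g))
All bound variables are already distinct, so no renaming is needed.
Finally move all quantifiers to the prefix:
  forall d. forall a. exists g. (~Q(d) | S(a) | S(g))
The quantifier forall a sits under an even number of negations, so it remains universal.

universal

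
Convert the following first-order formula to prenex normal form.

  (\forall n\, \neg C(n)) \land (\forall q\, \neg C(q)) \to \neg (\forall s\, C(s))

\exists n\, \exists q\, \exists s\, (C(n) \lor C(q) \lor \neg C(s))

Eliminate → and ↔ using ¬ and ∨.
  \neg ((\forall n\, \neg C(n)) \land (\forall q\, \neg C(q))) \lor \neg (\forall s\, C(s))
Push ¬ through the quantifiers and connectives to reach negation normal form:
  (\exists n\, C(n)) \lor (\exists q\, C(q)) \lor (\exists s\, \neg C(s))
All bound variables are already distinct, so no renaming is needed.
Finally move all quantifiers to the prefix:
  \exists n\, \exists q\, \exists s\, (C(n) \lor C(q) \lor \neg C(s))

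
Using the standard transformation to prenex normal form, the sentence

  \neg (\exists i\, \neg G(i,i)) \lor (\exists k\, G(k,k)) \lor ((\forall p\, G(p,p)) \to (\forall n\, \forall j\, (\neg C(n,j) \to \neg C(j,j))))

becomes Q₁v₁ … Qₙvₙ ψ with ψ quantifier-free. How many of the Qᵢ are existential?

First replace A → B with ¬A ∨ B.
  \neg (\exists i\, \neg G(i,i)) \lor (\exists k\, G(k,k)) \lor \neg (\forall p\, G(p,p)) \lor (\forall n\, \forall j\, (\neg \neg C(n,j) \lor \neg C(j,j)))
Drive negations inward (¬∀x A ≡ ∃x ¬A, ¬∃x A ≡ ∀x ¬A, De Morgan for ∧/∨):
  (\forall i\, G(i,i)) \lor (\exists k\, G(k,k)) \lor (\exists p\, \neg G(p,p)) \lor (\forall n\, \forall j\, (C(n,j) \lor \neg C(j,j)))
All bound variables are already distinct, so no renaming is needed.
Pull the quantifiers to the front (each side's bound variable is not free in the other side):
  \forall i\, \exists k\, \exists p\, \forall n\, \forall j\, (G(i,i) \lor G(k,k) \lor \neg G(p,p) \lor C(n,j) \lor \neg C(j,j))
The prefix is \forall i \exists k \exists p \forall n \forall j: 3 universal, 2 existential.

2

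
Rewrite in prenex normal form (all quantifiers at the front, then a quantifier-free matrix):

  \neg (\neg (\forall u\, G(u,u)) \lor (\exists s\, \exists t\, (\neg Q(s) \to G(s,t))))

\forall u\, \forall s\, \forall t\, (G(u,u) \land \neg Q(s) \land \neg G(s,t))

Rewrite implications/biconditionals: A → B as ¬A ∨ B.
  \neg (\neg (\forall u\, G(u,u)) \lor (\exists s\, \exists t\, (\neg \neg Q(s) \lor G(s,t))))
Move each ¬ inward, flipping quantifiers it crosses:
  (\forall u\, G(u,u)) \land (\forall s\, \forall t\, (\neg Q(s) \land \neg G(s,t)))
All bound variables are already distinct, so no renaming is needed.
Finally move all quantifiers to the prefix:
  \forall u\, \forall s\, \forall t\, (G(u,u) \land \neg Q(s) \land \neg G(s,t))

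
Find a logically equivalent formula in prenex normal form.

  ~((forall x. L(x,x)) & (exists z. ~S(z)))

Move each ¬ inward, flipping quantifiers it crosses:
  (exists x. ~L(x,x)) | (forall z. S(z))
All bound variables are already distinct, so no renaming is needed.
Finally move all quantifiers to the prefix:
  exists x. forall z. (~L(x,x) | S(z))

exists x. forall z. (~L(x,x) | S(z))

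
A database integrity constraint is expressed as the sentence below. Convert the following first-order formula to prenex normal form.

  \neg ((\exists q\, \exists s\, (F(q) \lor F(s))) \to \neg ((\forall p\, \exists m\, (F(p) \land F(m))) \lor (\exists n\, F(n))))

\exists q\, \exists s\, \forall p\, \exists m\, \exists n\, ((F(q) \lor F(s)) \land (F(p) \land F(m) \lor F(n)))

Rewrite implications/biconditionals: A → B as ¬A ∨ B.
  \neg (\neg (\exists q\, \exists s\, (F(q) \lor F(s))) \lor \neg ((\forall p\, \exists m\, (F(p) \land F(m))) \lor (\exists n\, F(n))))
Drive negations inward (¬∀x A ≡ ∃x ¬A, ¬∃x A ≡ ∀x ¬A, De Morgan for ∧/∨):
  (\exists q\, \exists s\, (F(q) \lor F(s))) \land ((\forall p\, \exists m\, (F(p) \land F(m))) \lor (\exists n\, F(n)))
All bound variables are already distinct, so no renaming is needed.
Pull the quantifiers to the front (each side's bound variable is not free in the other side):
  \exists q\, \exists s\, \forall p\, \exists m\, \exists n\, ((F(q) \lor F(s)) \land (F(p) \land F(m) \lor F(n)))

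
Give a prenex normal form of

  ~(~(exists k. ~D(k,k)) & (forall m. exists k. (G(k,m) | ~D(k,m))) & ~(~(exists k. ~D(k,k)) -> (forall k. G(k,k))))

exists k. exists m. forall r. exists y. forall x. (~D(k,k) | ~G(r,m) & D(r,m) | ~D(y,y) | G(x,x))

Eliminate → and ↔ using ¬ and ∨.
  ~(~(exists k. ~D(k,k)) & (forall m. exists k. (G(k,m) | ~D(k,m))) & ~(~~(exists k. ~D(k,k)) | (forall k. G(k,k))))
Move each ¬ inward, flipping quantifiers it crosses:
  (exists k. ~D(k,k)) | (exists m. forall k. (~G(k,m) & D(k,m))) | (exists k. ~D(k,k)) | (forall k. G(k,k))
Standardize variables apart so no two quantifiers bind the same name: k↦r, k↦y, k↦x.
  (exists k. ~D(k,k)) | (exists m. forall r. (~G(r,m) & D(r,m))) | (exists y. ~D(y,y)) | (forall x. G(x,x))
Pull the quantifiers to the front (each side's bound variable is not free in the other side):
  exists k. exists m. forall r. exists y. forall x. (~D(k,k) | ~G(r,m) & D(r,m) | ~D(y,y) | G(x,x))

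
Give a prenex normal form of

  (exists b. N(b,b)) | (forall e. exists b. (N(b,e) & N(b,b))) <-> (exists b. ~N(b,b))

forall b. exists e. forall p. exists x. forall y. exists u. forall w1. exists v. ((~N(b,b) & (~N(p,e) | ~N(p,p)) | ~N(x,x)) & (N(y,y) | N(u,u) | N(v,w1) & N(v,v)))

First replace A → B with ¬A ∨ B; A ↔ B as (¬A ∨ B) ∧ (¬B ∨ A).
  (~((exists b. N(b,b)) | (forall e. exists b. (N(b,e) & N(b,b)))) | (exists b. ~N(b,b))) & (~(exists b. ~N(b,b)) | (exists b. N(b,b)) | (forall e. exists b. (N(b,e) & N(b,b))))
Push ¬ through the quantifiers and connectives to reach negation normal form:
  ((forall b. ~N(b,b)) & (exists e. forall b. (~N(b,e) | ~N(b,b))) | (exists b. ~N(b,b))) & ((forall b. N(b,b)) | (exists b. N(b,b)) | (forall e. exists b. (N(b,e) & N(b,b))))
Rename bound variables to avoid capture: b↦p, b↦x, b↦y, b↦u, e↦w1, b↦v.
  ((forall b. ~N(b,b)) & (exists e. forall p. (~N(p,e) | ~N(p,p))) | (exists x. ~N(x,x))) & ((forall y. N(y,y)) | (exists u. N(u,u)) | (forall w1. exists v. (N(v,w1) & N(v,v))))
Pull the quantifiers to the front (each side's bound variable is not free in the other side):
  forall b. exists e. forall p. exists x. forall y. exists u. forall w1. exists v. ((~N(b,b) & (~N(p,e) | ~N(p,p)) | ~N(x,x)) & (N(y,y) | N(u,u) | N(v,w1) & N(v,v)))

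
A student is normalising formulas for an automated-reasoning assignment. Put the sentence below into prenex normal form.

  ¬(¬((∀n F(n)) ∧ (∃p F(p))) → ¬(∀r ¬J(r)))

First replace A → B with ¬A ∨ B.
  ¬(¬¬((∀n F(n)) ∧ (∃p F(p))) ∨ ¬(∀r ¬J(r)))
Drive negations inward (¬∀x A ≡ ∃x ¬A, ¬∃x A ≡ ∀x ¬A, De Morgan for ∧/∨):
  ((∃n ¬F(n)) ∨ (∀p ¬F(p))) ∧ (∀r ¬J(r))
Pull the quantifiers to the front (each side's bound variable is not free in the other side):
  ∃n ∀p ∀r ((¬F(n) ∨ ¬F(p)) ∧ ¬J(r))

∃n ∀p ∀r ((¬F(n) ∨ ¬F(p)) ∧ ¬J(r))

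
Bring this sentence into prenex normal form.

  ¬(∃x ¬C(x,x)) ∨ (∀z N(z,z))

Move each ¬ inward, flipping quantifiers it crosses:
  (∀x C(x,x)) ∨ (∀z N(z,z))
All bound variables are already distinct, so no renaming is needed.
Extract every quantifier outward, since the variables are now distinct and don't occur free across branches:
  ∀x ∀z (C(x,x) ∨ N(z,z))

∀x ∀z (C(x,x) ∨ N(z,z))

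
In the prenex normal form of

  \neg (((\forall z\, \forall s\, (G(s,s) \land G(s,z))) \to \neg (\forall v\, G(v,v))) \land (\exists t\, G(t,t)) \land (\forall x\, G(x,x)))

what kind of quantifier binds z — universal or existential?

universal

Rewrite implications/biconditionals: A → B as ¬A ∨ B.
  \neg ((\neg (\forall z\, \forall s\, (G(s,s) \land G(s,z))) \lor \neg (\forall v\, G(v,v))) \land (\exists t\, G(t,t)) \land (\forall x\, G(x,x)))
Drive negations inward (¬∀x A ≡ ∃x ¬A, ¬∃x A ≡ ∀x ¬A, De Morgan for ∧/∨):
  (\forall z\, \forall s\, (G(s,s) \land G(s,z))) \land (\forall v\, G(v,v)) \lor (\forall t\, \neg G(t,t)) \lor (\exists x\, \neg G(x,x))
All bound variables are already distinct, so no renaming is needed.
Finally move all quantifiers to the prefix:
  \forall z\, \forall s\, \forall v\, \forall t\, \exists x\, (G(s,s) \land G(s,z) \land G(v,v) \lor \neg G(t,t) \lor \neg G(x,x))
The quantifier \forall z sits under an even number of negations (counting the antecedent side of each →), so it remains universal.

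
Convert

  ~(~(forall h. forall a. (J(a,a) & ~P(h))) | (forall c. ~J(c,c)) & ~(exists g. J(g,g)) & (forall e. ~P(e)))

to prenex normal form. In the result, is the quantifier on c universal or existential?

Push ¬ through the quantifiers and connectives to reach negation normal form:
  (forall h. forall a. (J(a,a) & ~P(h))) & ((exists c. J(c,c)) | (exists g. J(g,g)) | (exists e. P(e)))
All bound variables are already distinct, so no renaming is needed.
Extract every quantifier outward, since the variables are now distinct and don't occur free across branches:
  forall h. forall a. exists c. exists g. exists e. (J(a,a) & ~P(h) & (J(c,c) | J(g,g) | P(e)))
The quantifier forall c sits under an odd number of negations, so it flips to exists c.

existential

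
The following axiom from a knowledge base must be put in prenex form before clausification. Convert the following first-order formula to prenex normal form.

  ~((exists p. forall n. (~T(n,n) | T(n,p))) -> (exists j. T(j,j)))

exists p. forall n. forall j. ((~T(n,n) | T(n,p)) & ~T(j,j))

Eliminate → and ↔ using ¬ and ∨.
  ~(~(exists p. forall n. (~T(n,n) | T(n,p))) | (exists j. T(j,j)))
Push ¬ through the quantifiers and connectives to reach negation normal form:
  (exists p. forall n. (~T(n,n) | T(n,p))) & (forall j. ~T(j,j))
All bound variables are already distinct, so no renaming is needed.
Pull the quantifiers to the front (each side's bound variable is not free in the other side):
  exists p. forall n. forall j. ((~T(n,n) | T(n,p)) & ~T(j,j))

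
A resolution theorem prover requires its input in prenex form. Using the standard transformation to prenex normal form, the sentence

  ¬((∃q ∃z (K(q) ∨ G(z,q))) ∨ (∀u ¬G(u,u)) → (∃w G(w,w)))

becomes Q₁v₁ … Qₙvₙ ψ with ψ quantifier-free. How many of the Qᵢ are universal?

2

First replace A → B with ¬A ∨ B.
  ¬(¬((∃q ∃z (K(q) ∨ G(z,q))) ∨ (∀u ¬G(u,u))) ∨ (∃w G(w,w)))
Drive negations inward (¬∀x A ≡ ∃x ¬A, ¬∃x A ≡ ∀x ¬A, De Morgan for ∧/∨):
  ((∃q ∃z (K(q) ∨ G(z,q))) ∨ (∀u ¬G(u,u))) ∧ (∀w ¬G(w,w))
All bound variables are already distinct, so no renaming is needed.
Finally move all quantifiers to the prefix:
  ∃q ∃z ∀u ∀w ((K(q) ∨ G(z,q) ∨ ¬G(u,u)) ∧ ¬G(w,w))
The prefix is ∃q ∃z ∀u ∀w: 2 universal, 2 existential.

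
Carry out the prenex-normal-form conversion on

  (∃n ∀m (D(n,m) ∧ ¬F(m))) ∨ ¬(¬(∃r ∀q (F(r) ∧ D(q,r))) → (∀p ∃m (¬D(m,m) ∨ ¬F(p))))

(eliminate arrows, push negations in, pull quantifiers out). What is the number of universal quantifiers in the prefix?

3

Rewrite implications/biconditionals: A → B as ¬A ∨ B.
  (∃n ∀m (D(n,m) ∧ ¬F(m))) ∨ ¬(¬¬(∃r ∀q (F(r) ∧ D(q,r))) ∨ (∀p ∃m (¬D(m,m) ∨ ¬F(p))))
Push ¬ through the quantifiers and connectives to reach negation normal form:
  (∃n ∀m (D(n,m) ∧ ¬F(m))) ∨ (∀r ∃q (¬F(r) ∨ ¬D(q,r))) ∧ (∃p ∀m (D(m,m) ∧ F(p)))
Standardize variables apart so no two quantifiers bind the same name: m↦c.
  (∃n ∀m (D(n,m) ∧ ¬F(m))) ∨ (∀r ∃q (¬F(r) ∨ ¬D(q,r))) ∧ (∃p ∀c (D(c,c) ∧ F(p)))
Extract every quantifier outward, since the variables are now distinct and don't occur free across branches:
  ∃n ∀m ∀r ∃q ∃p ∀c (D(n,m) ∧ ¬F(m) ∨ (¬F(r) ∨ ¬D(q,r)) ∧ D(c,c) ∧ F(p))
The prefix is ∃n ∀m ∀r ∃q ∃p ∀c: 3 universal, 3 existential.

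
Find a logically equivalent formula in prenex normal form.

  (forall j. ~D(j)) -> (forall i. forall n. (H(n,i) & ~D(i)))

exists j. forall i. forall n. (D(j) | H(n,i) & ~D(i))

Rewrite implications/biconditionals: A → B as ¬A ∨ B.
  ~(forall j. ~D(j)) | (forall i. forall n. (H(n,i) & ~D(i)))
Move each ¬ inward, flipping quantifiers it crosses:
  (exists j. D(j)) | (forall i. forall n. (H(n,i) & ~D(i)))
Finally move all quantifiers to the prefix:
  exists j. forall i. forall n. (D(j) | H(n,i) & ~D(i))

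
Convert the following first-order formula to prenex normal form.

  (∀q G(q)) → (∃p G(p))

Rewrite implications/biconditionals: A → B as ¬A ∨ B.
  ¬(∀q G(q)) ∨ (∃p G(p))
Move each ¬ inward, flipping quantifiers it crosses:
  (∃q ¬G(q)) ∨ (∃p G(p))
All bound variables are already distinct, so no renaming is needed.
Extract every quantifier outward, since the variables are now distinct and don't occur free across branches:
  ∃q ∃p (¬G(q) ∨ G(p))

∃q ∃p (¬G(q) ∨ G(p))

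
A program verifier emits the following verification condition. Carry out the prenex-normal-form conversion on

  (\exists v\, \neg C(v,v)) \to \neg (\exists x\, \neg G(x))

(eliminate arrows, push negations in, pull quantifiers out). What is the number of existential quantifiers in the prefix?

First replace A → B with ¬A ∨ B.
  \neg (\exists v\, \neg C(v,v)) \lor \neg (\exists x\, \neg G(x))
Move each ¬ inward, flipping quantifiers it crosses:
  (\forall v\, C(v,v)) \lor (\forall x\, G(x))
Extract every quantifier outward, since the variables are now distinct and don't occur free across branches:
  \forall v\, \forall x\, (C(v,v) \lor G(x))
The prefix is \forall v \forall x: 2 universal, 0 existential.

0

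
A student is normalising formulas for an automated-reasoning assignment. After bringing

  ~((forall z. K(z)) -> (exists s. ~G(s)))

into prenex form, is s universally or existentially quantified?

Rewrite implications/biconditionals: A → B as ¬A ∨ B.
  ~(~(forall z. K(z)) | (exists s. ~G(s)))
Move each ¬ inward, flipping quantifiers it crosses:
  (forall z. K(z)) & (forall s. G(s))
All bound variables are already distinct, so no renaming is needed.
Pull the quantifiers to the front (each side's bound variable is not free in the other side):
  forall z. forall s. (K(z) & G(s))
The quantifier exists s sits under an odd number of negations (counting the antecedent side of each →), so it flips to forall s.

universal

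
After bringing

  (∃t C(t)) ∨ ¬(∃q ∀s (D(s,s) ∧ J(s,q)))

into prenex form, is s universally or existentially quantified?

Drive negations inward (¬∀x A ≡ ∃x ¬A, ¬∃x A ≡ ∀x ¬A, De Morgan for ∧/∨):
  (∃t C(t)) ∨ (∀q ∃s (¬D(s,s) ∨ ¬J(s,q)))
Extract every quantifier outward, since the variables are now distinct and don't occur free across branches:
  ∃t ∀q ∃s (C(t) ∨ ¬D(s,s) ∨ ¬J(s,q))
The quantifier ∀s sits under an odd number of negations, so it flips to ∃s.

existential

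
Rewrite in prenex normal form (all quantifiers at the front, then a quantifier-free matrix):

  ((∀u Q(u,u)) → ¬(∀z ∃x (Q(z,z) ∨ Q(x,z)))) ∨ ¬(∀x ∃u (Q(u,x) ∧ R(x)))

∃u ∃z ∀x ∃t ∀v (¬Q(u,u) ∨ ¬Q(z,z) ∧ ¬Q(x,z) ∨ ¬Q(v,t) ∨ ¬R(t))

Rewrite implications/biconditionals: A → B as ¬A ∨ B.
  ¬(∀u Q(u,u)) ∨ ¬(∀z ∃x (Q(z,z) ∨ Q(x,z))) ∨ ¬(∀x ∃u (Q(u,x) ∧ R(x)))
Push ¬ through the quantifiers and connectives to reach negation normal form:
  (∃u ¬Q(u,u)) ∨ (∃z ∀x (¬Q(z,z) ∧ ¬Q(x,z))) ∨ (∃x ∀u (¬Q(u,x) ∨ ¬R(x)))
Rename bound variables to avoid capture: x↦t, u↦v.
  (∃u ¬Q(u,u)) ∨ (∃z ∀x (¬Q(z,z) ∧ ¬Q(x,z))) ∨ (∃t ∀v (¬Q(v,t) ∨ ¬R(t)))
Extract every quantifier outward, since the variables are now distinct and don't occur free across branches:
  ∃u ∃z ∀x ∃t ∀v (¬Q(u,u) ∨ ¬Q(z,z) ∧ ¬Q(x,z) ∨ ¬Q(v,t) ∨ ¬R(t))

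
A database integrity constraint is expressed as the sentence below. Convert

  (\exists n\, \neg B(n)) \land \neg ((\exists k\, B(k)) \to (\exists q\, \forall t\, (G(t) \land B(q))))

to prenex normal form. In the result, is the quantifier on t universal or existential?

existential

Eliminate → and ↔ using ¬ and ∨.
  (\exists n\, \neg B(n)) \land \neg (\neg (\exists k\, B(k)) \lor (\exists q\, \forall t\, (G(t) \land B(q))))
Move each ¬ inward, flipping quantifiers it crosses:
  (\exists n\, \neg B(n)) \land (\exists k\, B(k)) \land (\forall q\, \exists t\, (\neg G(t) \lor \neg B(q)))
Finally move all quantifiers to the prefix:
  \exists n\, \exists k\, \forall q\, \exists t\, (\neg B(n) \land B(k) \land (\neg G(t) \lor \neg B(q)))
The quantifier \forall t sits under an odd number of negations (counting the antecedent side of each →), so it flips to \exists t.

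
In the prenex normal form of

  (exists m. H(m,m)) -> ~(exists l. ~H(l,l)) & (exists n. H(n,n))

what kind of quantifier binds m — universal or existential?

First replace A → B with ¬A ∨ B.
  ~(exists m. H(m,m)) | ~(exists l. ~H(l,l)) & (exists n. H(n,n))
Move each ¬ inward, flipping quantifiers it crosses:
  (forall m. ~H(m,m)) | (forall l. H(l,l)) & (exists n. H(n,n))
Extract every quantifier outward, since the variables are now distinct and don't occur free across branches:
  forall m. forall l. exists n. (~H(m,m) | H(l,l) & H(n,n))
The quantifier exists m sits under an odd number of negations (counting the antecedent side of each →), so it flips to forall m.

universal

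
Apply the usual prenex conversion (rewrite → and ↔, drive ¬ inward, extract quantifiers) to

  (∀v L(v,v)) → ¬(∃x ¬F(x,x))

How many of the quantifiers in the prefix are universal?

1

Eliminate → and ↔ using ¬ and ∨.
  ¬(∀v L(v,v)) ∨ ¬(∃x ¬F(x,x))
Drive negations inward (¬∀x A ≡ ∃x ¬A, ¬∃x A ≡ ∀x ¬A, De Morgan for ∧/∨):
  (∃v ¬L(v,v)) ∨ (∀x F(x,x))
Extract every quantifier outward, since the variables are now distinct and don't occur free across branches:
  ∃v ∀x (¬L(v,v) ∨ F(x,x))
The prefix is ∃v ∀x: 1 universal, 1 existential.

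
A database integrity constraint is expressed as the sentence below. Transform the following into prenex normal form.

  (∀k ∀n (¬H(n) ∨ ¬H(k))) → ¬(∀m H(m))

Rewrite implications/biconditionals: A → B as ¬A ∨ B.
  ¬(∀k ∀n (¬H(n) ∨ ¬H(k))) ∨ ¬(∀m H(m))
Push ¬ through the quantifiers and connectives to reach negation normal form:
  (∃k ∃n (H(n) ∧ H(k))) ∨ (∃m ¬H(m))
All bound variables are already distinct, so no renaming is needed.
Finally move all quantifiers to the prefix:
  ∃k ∃n ∃m (H(n) ∧ H(k) ∨ ¬H(m))

∃k ∃n ∃m (H(n) ∧ H(k) ∨ ¬H(m))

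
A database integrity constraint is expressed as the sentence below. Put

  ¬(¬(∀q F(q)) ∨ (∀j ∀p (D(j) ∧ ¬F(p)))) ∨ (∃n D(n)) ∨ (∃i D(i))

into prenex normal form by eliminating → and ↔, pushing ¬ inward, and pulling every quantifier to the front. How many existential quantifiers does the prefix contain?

4

Move each ¬ inward, flipping quantifiers it crosses:
  (∀q F(q)) ∧ (∃j ∃p (¬D(j) ∨ F(p))) ∨ (∃n D(n)) ∨ (∃i D(i))
Finally move all quantifiers to the prefix:
  ∀q ∃j ∃p ∃n ∃i (F(q) ∧ (¬D(j) ∨ F(p)) ∨ D(n) ∨ D(i))
The prefix is ∀q ∃j ∃p ∃n ∃i: 1 universal, 4 existential.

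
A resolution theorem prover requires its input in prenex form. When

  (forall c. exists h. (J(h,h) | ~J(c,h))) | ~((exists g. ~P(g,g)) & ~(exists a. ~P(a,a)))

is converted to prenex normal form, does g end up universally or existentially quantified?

Move each ¬ inward, flipping quantifiers it crosses:
  (forall c. exists h. (J(h,h) | ~J(c,h))) | (forall g. P(g,g)) | (exists a. ~P(a,a))
Finally move all quantifiers to the prefix:
  forall c. exists h. forall g. exists a. (J(h,h) | ~J(c,h) | P(g,g) | ~P(a,a))
The quantifier exists g sits under an odd number of negations, so it flips to forall g.

universal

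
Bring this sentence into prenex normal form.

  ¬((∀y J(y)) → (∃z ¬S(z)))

Eliminate → and ↔ using ¬ and ∨.
  ¬(¬(∀y J(y)) ∨ (∃z ¬S(z)))
Drive negations inward (¬∀x A ≡ ∃x ¬A, ¬∃x A ≡ ∀x ¬A, De Morgan for ∧/∨):
  (∀y J(y)) ∧ (∀z S(z))
All bound variables are already distinct, so no renaming is needed.
Pull the quantifiers to the front (each side's bound variable is not free in the other side):
  ∀y ∀z (J(y) ∧ S(z))

∀y ∀z (J(y) ∧ S(z))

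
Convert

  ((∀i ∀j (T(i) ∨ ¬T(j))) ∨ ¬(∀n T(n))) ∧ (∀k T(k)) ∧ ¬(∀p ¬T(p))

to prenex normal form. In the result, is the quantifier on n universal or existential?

existential

Drive negations inward (¬∀x A ≡ ∃x ¬A, ¬∃x A ≡ ∀x ¬A, De Morgan for ∧/∨):
  ((∀i ∀j (T(i) ∨ ¬T(j))) ∨ (∃n ¬T(n))) ∧ (∀k T(k)) ∧ (∃p T(p))
All bound variables are already distinct, so no renaming is needed.
Pull the quantifiers to the front (each side's bound variable is not free in the other side):
  ∀i ∀j ∃n ∀k ∃p ((T(i) ∨ ¬T(j) ∨ ¬T(n)) ∧ T(k) ∧ T(p))
The quantifier ∀n sits under an odd number of negations, so it flips to ∃n.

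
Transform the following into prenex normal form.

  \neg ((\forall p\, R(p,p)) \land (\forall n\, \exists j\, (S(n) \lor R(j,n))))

Drive negations inward (¬∀x A ≡ ∃x ¬A, ¬∃x A ≡ ∀x ¬A, De Morgan for ∧/∨):
  (\exists p\, \neg R(p,p)) \lor (\exists n\, \forall j\, (\neg S(n) \land \neg R(j,n)))
All bound variables are already distinct, so no renaming is needed.
Finally move all quantifiers to the prefix:
  \exists p\, \exists n\, \forall j\, (\neg R(p,p) \lor \neg S(n) \land \neg R(j,n))

\exists p\, \exists n\, \forall j\, (\neg R(p,p) \lor \neg S(n) \land \neg R(j,n))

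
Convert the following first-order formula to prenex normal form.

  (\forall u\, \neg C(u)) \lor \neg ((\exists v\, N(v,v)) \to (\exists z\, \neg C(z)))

First replace A → B with ¬A ∨ B.
  (\forall u\, \neg C(u)) \lor \neg (\neg (\exists v\, N(v,v)) \lor (\exists z\, \neg C(z)))
Push ¬ through the quantifiers and connectives to reach negation normal form:
  (\forall u\, \neg C(u)) \lor (\exists v\, N(v,v)) \land (\forall z\, C(z))
All bound variables are already distinct, so no renaming is needed.
Extract every quantifier outward, since the variables are now distinct and don't occur free across branches:
  \forall u\, \exists v\, \forall z\, (\neg C(u) \lor N(v,v) \land C(z))

\forall u\, \exists v\, \forall z\, (\neg C(u) \lor N(v,v) \land C(z))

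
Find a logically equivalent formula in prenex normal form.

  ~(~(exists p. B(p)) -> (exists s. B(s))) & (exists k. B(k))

Eliminate → and ↔ using ¬ and ∨.
  ~(~~(exists p. B(p)) | (exists s. B(s))) & (exists k. B(k))
Push ¬ through the quantifiers and connectives to reach negation normal form:
  (forall p. ~B(p)) & (forall s. ~B(s)) & (exists k. B(k))
All bound variables are already distinct, so no renaming is needed.
Extract every quantifier outward, since the variables are now distinct and don't occur free across branches:
  forall p. forall s. exists k. (~B(p) & ~B(s) & B(k))

forall p. forall s. exists k. (~B(p) & ~B(s) & B(k))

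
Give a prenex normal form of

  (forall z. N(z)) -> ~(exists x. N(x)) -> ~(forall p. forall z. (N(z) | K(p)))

exists z. exists x. exists p. exists v. (~N(z) | N(x) | ~N(v) & ~K(p))

Eliminate → and ↔ using ¬ and ∨.
  ~(forall z. N(z)) | ~~(exists x. N(x)) | ~(forall p. forall z. (N(z) | K(p)))
Push ¬ through the quantifiers and connectives to reach negation normal form:
  (exists z. ~N(z)) | (exists x. N(x)) | (exists p. exists z. (~N(z) & ~K(p)))
Give each quantifier a distinct variable: z↦v.
  (exists z. ~N(z)) | (exists x. N(x)) | (exists p. exists v. (~N(v) & ~K(p)))
Finally move all quantifiers to the prefix:
  exists z. exists x. exists p. exists v. (~N(z) | N(x) | ~N(v) & ~K(p))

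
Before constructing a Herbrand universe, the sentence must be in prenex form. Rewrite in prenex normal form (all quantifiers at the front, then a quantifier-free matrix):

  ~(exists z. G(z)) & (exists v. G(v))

forall z. exists v. (~G(z) & G(v))

Drive negations inward (¬∀x A ≡ ∃x ¬A, ¬∃x A ≡ ∀x ¬A, De Morgan for ∧/∨):
  (forall z. ~G(z)) & (exists v. G(v))
All bound variables are already distinct, so no renaming is needed.
Extract every quantifier outward, since the variables are now distinct and don't occur free across branches:
  forall z. exists v. (~G(z) & G(v))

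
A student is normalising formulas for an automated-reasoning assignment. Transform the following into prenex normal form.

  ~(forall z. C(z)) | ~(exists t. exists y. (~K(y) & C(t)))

Push ¬ through the quantifiers and connectives to reach negation normal form:
  (exists z. ~C(z)) | (forall t. forall y. (K(y) | ~C(t)))
Finally move all quantifiers to the prefix:
  exists z. forall t. forall y. (~C(z) | K(y) | ~C(t))

exists z. forall t. forall y. (~C(z) | K(y) | ~C(t))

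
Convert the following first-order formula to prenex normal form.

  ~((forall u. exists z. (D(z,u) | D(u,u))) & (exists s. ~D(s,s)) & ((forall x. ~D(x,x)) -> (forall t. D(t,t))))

exists u. forall z. forall s. forall x. exists t. (~D(z,u) & ~D(u,u) | D(s,s) | ~D(x,x) & ~D(t,t))

First replace A → B with ¬A ∨ B.
  ~((forall u. exists z. (D(z,u) | D(u,u))) & (exists s. ~D(s,s)) & (~(forall x. ~D(x,x)) | (forall t. D(t,t))))
Drive negations inward (¬∀x A ≡ ∃x ¬A, ¬∃x A ≡ ∀x ¬A, De Morgan for ∧/∨):
  (exists u. forall z. (~D(z,u) & ~D(u,u))) | (forall s. D(s,s)) | (forall x. ~D(x,x)) & (exists t. ~D(t,t))
Finally move all quantifiers to the prefix:
  exists u. forall z. forall s. forall x. exists t. (~D(z,u) & ~D(u,u) | D(s,s) | ~D(x,x) & ~D(t,t))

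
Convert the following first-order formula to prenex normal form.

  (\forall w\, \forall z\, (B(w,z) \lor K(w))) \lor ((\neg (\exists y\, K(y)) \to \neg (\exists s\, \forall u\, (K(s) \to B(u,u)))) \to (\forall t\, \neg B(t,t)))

\forall w\, \forall z\, \forall y\, \exists s\, \forall u\, \forall t\, (B(w,z) \lor K(w) \lor \neg K(y) \land (\neg K(s) \lor B(u,u)) \lor \neg B(t,t))

Eliminate → and ↔ using ¬ and ∨.
  (\forall w\, \forall z\, (B(w,z) \lor K(w))) \lor \neg (\neg \neg (\exists y\, K(y)) \lor \neg (\exists s\, \forall u\, (\neg K(s) \lor B(u,u)))) \lor (\forall t\, \neg B(t,t))
Drive negations inward (¬∀x A ≡ ∃x ¬A, ¬∃x A ≡ ∀x ¬A, De Morgan for ∧/∨):
  (\forall w\, \forall z\, (B(w,z) \lor K(w))) \lor (\forall y\, \neg K(y)) \land (\exists s\, \forall u\, (\neg K(s) \lor B(u,u))) \lor (\forall t\, \neg B(t,t))
Finally move all quantifiers to the prefix:
  \forall w\, \forall z\, \forall y\, \exists s\, \forall u\, \forall t\, (B(w,z) \lor K(w) \lor \neg K(y) \land (\neg K(s) \lor B(u,u)) \lor \neg B(t,t))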